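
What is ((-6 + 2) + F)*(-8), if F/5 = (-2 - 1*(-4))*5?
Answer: -368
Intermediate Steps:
F = 50 (F = 5*((-2 - 1*(-4))*5) = 5*((-2 + 4)*5) = 5*(2*5) = 5*10 = 50)
((-6 + 2) + F)*(-8) = ((-6 + 2) + 50)*(-8) = (-4 + 50)*(-8) = 46*(-8) = -368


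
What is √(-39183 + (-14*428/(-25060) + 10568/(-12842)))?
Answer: 9*I*√15976091772317345/5746795 ≈ 197.95*I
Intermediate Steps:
√(-39183 + (-14*428/(-25060) + 10568/(-12842))) = √(-39183 + (-5992*(-1/25060) + 10568*(-1/12842))) = √(-39183 + (214/895 - 5284/6421)) = √(-39183 - 3355086/5746795) = √(-225180023571/5746795) = 9*I*√15976091772317345/5746795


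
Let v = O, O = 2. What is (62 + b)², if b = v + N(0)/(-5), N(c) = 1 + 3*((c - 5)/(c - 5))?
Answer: 99856/25 ≈ 3994.2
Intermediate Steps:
v = 2
N(c) = 4 (N(c) = 1 + 3*((-5 + c)/(-5 + c)) = 1 + 3*1 = 1 + 3 = 4)
b = 6/5 (b = 2 + 4/(-5) = 2 + 4*(-⅕) = 2 - ⅘ = 6/5 ≈ 1.2000)
(62 + b)² = (62 + 6/5)² = (316/5)² = 99856/25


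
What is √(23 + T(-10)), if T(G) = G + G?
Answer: √3 ≈ 1.7320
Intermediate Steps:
T(G) = 2*G
√(23 + T(-10)) = √(23 + 2*(-10)) = √(23 - 20) = √3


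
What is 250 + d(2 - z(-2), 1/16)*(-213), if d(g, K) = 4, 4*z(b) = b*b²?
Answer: -602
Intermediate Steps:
z(b) = b³/4 (z(b) = (b*b²)/4 = b³/4)
250 + d(2 - z(-2), 1/16)*(-213) = 250 + 4*(-213) = 250 - 852 = -602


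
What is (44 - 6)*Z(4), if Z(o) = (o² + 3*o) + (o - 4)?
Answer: 1064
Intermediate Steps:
Z(o) = -4 + o² + 4*o (Z(o) = (o² + 3*o) + (-4 + o) = -4 + o² + 4*o)
(44 - 6)*Z(4) = (44 - 6)*(-4 + 4² + 4*4) = 38*(-4 + 16 + 16) = 38*28 = 1064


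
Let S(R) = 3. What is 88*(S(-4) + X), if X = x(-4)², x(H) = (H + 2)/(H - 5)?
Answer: 21736/81 ≈ 268.35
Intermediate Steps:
x(H) = (2 + H)/(-5 + H)
X = 4/81 (X = ((2 - 4)/(-5 - 4))² = (-2/(-9))² = (-⅑*(-2))² = (2/9)² = 4/81 ≈ 0.049383)
88*(S(-4) + X) = 88*(3 + 4/81) = 88*(247/81) = 21736/81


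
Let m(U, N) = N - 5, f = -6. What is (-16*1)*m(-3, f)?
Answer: 176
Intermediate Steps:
m(U, N) = -5 + N
(-16*1)*m(-3, f) = (-16*1)*(-5 - 6) = -16*(-11) = 176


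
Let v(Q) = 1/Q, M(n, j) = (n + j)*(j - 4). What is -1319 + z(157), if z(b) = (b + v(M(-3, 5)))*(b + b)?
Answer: 48136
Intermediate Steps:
M(n, j) = (-4 + j)*(j + n) (M(n, j) = (j + n)*(-4 + j) = (-4 + j)*(j + n))
z(b) = 2*b*(1/2 + b) (z(b) = (b + 1/(5**2 - 4*5 - 4*(-3) + 5*(-3)))*(b + b) = (b + 1/(25 - 20 + 12 - 15))*(2*b) = (b + 1/2)*(2*b) = (1/2 + b)*(2*b) = 2*b*(1/2 + b))
-1319 + z(157) = -1319 + 157*(1 + 2*157) = -1319 + 157*(1 + 314) = -1319 + 157*315 = -1319 + 49455 = 48136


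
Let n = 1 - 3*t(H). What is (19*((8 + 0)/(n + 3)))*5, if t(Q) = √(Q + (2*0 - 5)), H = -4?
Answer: 3040/97 + 6840*I/97 ≈ 31.34 + 70.516*I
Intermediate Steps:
t(Q) = √(-5 + Q) (t(Q) = √(Q + (0 - 5)) = √(Q - 5) = √(-5 + Q))
n = 1 - 9*I (n = 1 - 3*√(-5 - 4) = 1 - 9*I ≈ 1.0 - 9.0*I)
(19*((8 + 0)/(n + 3)))*5 = (19*((8 + 0)/((1 - 9*I) + 3)))*5 = (19*(8/(4 - 9*I)))*5 = (19*(8*((4 + 9*I)/97)))*5 = (19*(8*(4 + 9*I)/97))*5 = (152*(4 + 9*I)/97)*5 = 760*(4 + 9*I)/97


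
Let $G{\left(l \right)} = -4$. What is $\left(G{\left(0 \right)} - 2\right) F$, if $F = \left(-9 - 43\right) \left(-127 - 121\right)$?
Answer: $-77376$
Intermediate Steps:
$F = 12896$ ($F = \left(-52\right) \left(-248\right) = 12896$)
$\left(G{\left(0 \right)} - 2\right) F = \left(-4 - 2\right) 12896 = \left(-6\right) 12896 = -77376$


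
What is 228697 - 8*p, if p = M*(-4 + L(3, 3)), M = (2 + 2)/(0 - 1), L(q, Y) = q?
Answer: 228665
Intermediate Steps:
M = -4 (M = 4/(-1) = 4*(-1) = -4)
p = 4 (p = -4*(-4 + 3) = -4*(-1) = 4)
228697 - 8*p = 228697 - 8*4 = 228697 - 32 = 228665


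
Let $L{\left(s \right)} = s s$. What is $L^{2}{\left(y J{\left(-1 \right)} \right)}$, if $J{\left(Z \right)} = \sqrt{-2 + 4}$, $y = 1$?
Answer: $4$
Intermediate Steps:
$J{\left(Z \right)} = \sqrt{2}$
$L{\left(s \right)} = s^{2}$
$L^{2}{\left(y J{\left(-1 \right)} \right)} = \left(\left(1 \sqrt{2}\right)^{2}\right)^{2} = \left(\left(\sqrt{2}\right)^{2}\right)^{2} = 2^{2} = 4$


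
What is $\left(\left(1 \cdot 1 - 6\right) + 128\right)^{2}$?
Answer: $15129$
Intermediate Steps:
$\left(\left(1 \cdot 1 - 6\right) + 128\right)^{2} = \left(\left(1 - 6\right) + 128\right)^{2} = \left(-5 + 128\right)^{2} = 123^{2} = 15129$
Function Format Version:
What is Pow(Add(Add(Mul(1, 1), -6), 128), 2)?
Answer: 15129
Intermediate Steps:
Pow(Add(Add(Mul(1, 1), -6), 128), 2) = Pow(Add(Add(1, -6), 128), 2) = Pow(Add(-5, 128), 2) = Pow(123, 2) = 15129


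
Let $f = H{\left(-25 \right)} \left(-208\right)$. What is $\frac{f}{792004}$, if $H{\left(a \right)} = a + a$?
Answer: $\frac{2600}{198001} \approx 0.013131$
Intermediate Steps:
$H{\left(a \right)} = 2 a$
$f = 10400$ ($f = 2 \left(-25\right) \left(-208\right) = \left(-50\right) \left(-208\right) = 10400$)
$\frac{f}{792004} = \frac{10400}{792004} = 10400 \cdot \frac{1}{792004} = \frac{2600}{198001}$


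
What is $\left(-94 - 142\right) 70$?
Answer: $-16520$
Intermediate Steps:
$\left(-94 - 142\right) 70 = \left(-236\right) 70 = -16520$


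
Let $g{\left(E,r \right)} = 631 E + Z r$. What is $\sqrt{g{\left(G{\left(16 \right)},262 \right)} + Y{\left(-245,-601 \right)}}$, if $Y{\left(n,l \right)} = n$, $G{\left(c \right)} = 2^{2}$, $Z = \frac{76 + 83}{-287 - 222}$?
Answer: $\frac{\sqrt{569241677}}{509} \approx 46.874$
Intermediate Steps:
$Z = - \frac{159}{509}$ ($Z = \frac{159}{-509} = 159 \left(- \frac{1}{509}\right) = - \frac{159}{509} \approx -0.31238$)
$G{\left(c \right)} = 4$
$g{\left(E,r \right)} = 631 E - \frac{159 r}{509}$
$\sqrt{g{\left(G{\left(16 \right)},262 \right)} + Y{\left(-245,-601 \right)}} = \sqrt{\left(631 \cdot 4 - \frac{41658}{509}\right) - 245} = \sqrt{\left(2524 - \frac{41658}{509}\right) - 245} = \sqrt{\frac{1243058}{509} - 245} = \sqrt{\frac{1118353}{509}} = \frac{\sqrt{569241677}}{509}$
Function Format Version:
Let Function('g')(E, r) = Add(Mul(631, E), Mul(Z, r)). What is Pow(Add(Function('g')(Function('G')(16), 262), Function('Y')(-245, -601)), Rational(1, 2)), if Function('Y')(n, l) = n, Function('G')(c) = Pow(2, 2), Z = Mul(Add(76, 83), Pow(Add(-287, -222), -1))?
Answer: Mul(Rational(1, 509), Pow(569241677, Rational(1, 2))) ≈ 46.874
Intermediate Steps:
Z = Rational(-159, 509) (Z = Mul(159, Pow(-509, -1)) = Mul(159, Rational(-1, 509)) = Rational(-159, 509) ≈ -0.31238)
Function('G')(c) = 4
Function('g')(E, r) = Add(Mul(631, E), Mul(Rational(-159, 509), r))
Pow(Add(Function('g')(Function('G')(16), 262), Function('Y')(-245, -601)), Rational(1, 2)) = Pow(Add(Add(Mul(631, 4), Mul(Rational(-159, 509), 262)), -245), Rational(1, 2)) = Pow(Add(Add(2524, Rational(-41658, 509)), -245), Rational(1, 2)) = Pow(Add(Rational(1243058, 509), -245), Rational(1, 2)) = Pow(Rational(1118353, 509), Rational(1, 2)) = Mul(Rational(1, 509), Pow(569241677, Rational(1, 2)))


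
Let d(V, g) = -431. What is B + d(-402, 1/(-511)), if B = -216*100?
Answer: -22031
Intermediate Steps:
B = -21600
B + d(-402, 1/(-511)) = -21600 - 431 = -22031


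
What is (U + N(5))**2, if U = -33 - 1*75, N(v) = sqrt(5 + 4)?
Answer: 11025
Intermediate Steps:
N(v) = 3 (N(v) = sqrt(9) = 3)
U = -108 (U = -33 - 75 = -108)
(U + N(5))**2 = (-108 + 3)**2 = (-105)**2 = 11025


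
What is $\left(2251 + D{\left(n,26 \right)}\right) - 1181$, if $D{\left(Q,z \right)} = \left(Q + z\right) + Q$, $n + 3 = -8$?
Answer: $1074$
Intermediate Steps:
$n = -11$ ($n = -3 - 8 = -11$)
$D{\left(Q,z \right)} = z + 2 Q$
$\left(2251 + D{\left(n,26 \right)}\right) - 1181 = \left(2251 + \left(26 + 2 \left(-11\right)\right)\right) - 1181 = \left(2251 + \left(26 - 22\right)\right) - 1181 = \left(2251 + 4\right) - 1181 = 2255 - 1181 = 1074$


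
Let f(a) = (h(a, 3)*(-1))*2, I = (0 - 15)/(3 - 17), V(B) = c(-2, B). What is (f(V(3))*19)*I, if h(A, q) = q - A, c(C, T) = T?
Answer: 0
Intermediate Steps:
V(B) = B
I = 15/14 (I = -15/(-14) = -15*(-1/14) = 15/14 ≈ 1.0714)
f(a) = -6 + 2*a (f(a) = ((3 - a)*(-1))*2 = (-3 + a)*2 = -6 + 2*a)
(f(V(3))*19)*I = ((-6 + 2*3)*19)*(15/14) = ((-6 + 6)*19)*(15/14) = (0*19)*(15/14) = 0*(15/14) = 0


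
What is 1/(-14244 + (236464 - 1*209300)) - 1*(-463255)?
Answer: 5985254601/12920 ≈ 4.6326e+5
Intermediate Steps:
1/(-14244 + (236464 - 1*209300)) - 1*(-463255) = 1/(-14244 + (236464 - 209300)) + 463255 = 1/(-14244 + 27164) + 463255 = 1/12920 + 463255 = 5985254601/12920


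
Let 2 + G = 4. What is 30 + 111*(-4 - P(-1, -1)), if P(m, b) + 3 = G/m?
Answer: 141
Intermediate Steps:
G = 2 (G = -2 + 4 = 2)
P(m, b) = -3 + 2/m
30 + 111*(-4 - P(-1, -1)) = 30 + 111*(-4 - (-3 + 2/(-1))) = 30 + 111*(-4 - (-3 + 2*(-1))) = 30 + 111*(-4 - (-3 - 2)) = 30 + 111*(-4 - 1*(-5)) = 30 + 111*(-4 + 5) = 30 + 111*1 = 30 + 111 = 141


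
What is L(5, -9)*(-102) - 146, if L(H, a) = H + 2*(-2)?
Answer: -248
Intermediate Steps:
L(H, a) = -4 + H (L(H, a) = H - 4 = -4 + H)
L(5, -9)*(-102) - 146 = (-4 + 5)*(-102) - 146 = 1*(-102) - 146 = -102 - 146 = -248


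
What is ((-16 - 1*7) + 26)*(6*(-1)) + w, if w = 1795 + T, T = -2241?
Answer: -464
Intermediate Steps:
w = -446 (w = 1795 - 2241 = -446)
((-16 - 1*7) + 26)*(6*(-1)) + w = ((-16 - 1*7) + 26)*(6*(-1)) - 446 = ((-16 - 7) + 26)*(-6) - 446 = (-23 + 26)*(-6) - 446 = 3*(-6) - 446 = -18 - 446 = -464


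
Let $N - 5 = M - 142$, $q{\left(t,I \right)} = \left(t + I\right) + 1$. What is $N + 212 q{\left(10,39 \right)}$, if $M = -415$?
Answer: $10048$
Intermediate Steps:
$q{\left(t,I \right)} = 1 + I + t$ ($q{\left(t,I \right)} = \left(I + t\right) + 1 = 1 + I + t$)
$N = -552$ ($N = 5 - 557 = -552$)
$N + 212 q{\left(10,39 \right)} = -552 + 212 \left(1 + 39 + 10\right) = -552 + 212 \cdot 50 = -552 + 10600 = 10048$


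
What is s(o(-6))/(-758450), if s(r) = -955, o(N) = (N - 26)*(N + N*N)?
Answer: 191/151690 ≈ 0.0012591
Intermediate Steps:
o(N) = (-26 + N)*(N + N**2)
s(o(-6))/(-758450) = -955/(-758450) = -955*(-1/758450) = 191/151690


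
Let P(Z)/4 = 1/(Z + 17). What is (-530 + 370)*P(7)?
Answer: -80/3 ≈ -26.667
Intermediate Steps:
P(Z) = 4/(17 + Z) (P(Z) = 4/(Z + 17) = 4/(17 + Z))
(-530 + 370)*P(7) = (-530 + 370)*(4/(17 + 7)) = -640/24 = -160*1/6 = -80/3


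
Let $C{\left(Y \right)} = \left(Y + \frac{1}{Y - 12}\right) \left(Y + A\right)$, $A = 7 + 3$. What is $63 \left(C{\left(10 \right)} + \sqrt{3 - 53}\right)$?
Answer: $11970 + 315 i \sqrt{2} \approx 11970.0 + 445.48 i$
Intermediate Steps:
$A = 10$
$C{\left(Y \right)} = \left(10 + Y\right) \left(Y + \frac{1}{-12 + Y}\right)$ ($C{\left(Y \right)} = \left(Y + \frac{1}{Y - 12}\right) \left(Y + 10\right) = \left(Y + \frac{1}{-12 + Y}\right) \left(10 + Y\right) = \left(10 + Y\right) \left(Y + \frac{1}{-12 + Y}\right)$)
$63 \left(C{\left(10 \right)} + \sqrt{3 - 53}\right) = 63 \left(\frac{10 + 10^{3} - 1190 - 2 \cdot 10^{2}}{-12 + 10} + \sqrt{3 - 53}\right) = 63 \left(\frac{10 + 1000 - 1190 - 200}{-2} + \sqrt{-50}\right) = 63 \left(- \frac{10 + 1000 - 1190 - 200}{2} + 5 i \sqrt{2}\right) = 63 \left(\left(- \frac{1}{2}\right) \left(-380\right) + 5 i \sqrt{2}\right) = 63 \left(190 + 5 i \sqrt{2}\right) = 11970 + 315 i \sqrt{2}$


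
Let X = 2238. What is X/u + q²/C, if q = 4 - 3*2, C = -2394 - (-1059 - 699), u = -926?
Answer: -178384/73617 ≈ -2.4231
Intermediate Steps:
C = -636 (C = -2394 - 1*(-1758) = -2394 + 1758 = -636)
q = -2 (q = 4 - 6 = -2)
X/u + q²/C = 2238/(-926) + (-2)²/(-636) = 2238*(-1/926) + 4*(-1/636) = -1119/463 - 1/159 = -178384/73617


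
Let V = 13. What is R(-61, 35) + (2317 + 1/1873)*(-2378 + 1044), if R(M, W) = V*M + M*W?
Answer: -5794699972/1873 ≈ -3.0938e+6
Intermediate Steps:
R(M, W) = 13*M + M*W
R(-61, 35) + (2317 + 1/1873)*(-2378 + 1044) = -61*(13 + 35) + (2317 + 1/1873)*(-2378 + 1044) = -61*48 + (2317 + 1/1873)*(-1334) = -2928 + (4339742/1873)*(-1334) = -2928 - 5789215828/1873 = -5794699972/1873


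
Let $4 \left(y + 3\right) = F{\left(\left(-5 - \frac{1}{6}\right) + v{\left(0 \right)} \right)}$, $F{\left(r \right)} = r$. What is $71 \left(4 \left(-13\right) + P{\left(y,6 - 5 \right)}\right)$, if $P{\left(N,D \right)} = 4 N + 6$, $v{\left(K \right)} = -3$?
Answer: $- \frac{28187}{6} \approx -4697.8$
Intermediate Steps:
$y = - \frac{121}{24}$ ($y = -3 + \frac{\left(-5 - \frac{1}{6}\right) - 3}{4} = -3 + \frac{- \frac{31}{6} - 3}{4} = -3 + \frac{1}{4} \left(- \frac{49}{6}\right) = -3 - \frac{49}{24} = - \frac{121}{24} \approx -5.0417$)
$P{\left(N,D \right)} = 6 + 4 N$
$71 \left(4 \left(-13\right) + P{\left(y,6 - 5 \right)}\right) = 71 \left(4 \left(-13\right) + \left(6 + 4 \left(- \frac{121}{24}\right)\right)\right) = 71 \left(-52 + \left(6 - \frac{121}{6}\right)\right) = 71 \left(-52 - \frac{85}{6}\right) = 71 \left(- \frac{397}{6}\right) = - \frac{28187}{6}$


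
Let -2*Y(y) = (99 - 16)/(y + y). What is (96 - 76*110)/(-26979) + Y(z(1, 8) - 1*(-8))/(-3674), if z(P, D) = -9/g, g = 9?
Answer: 852373465/2775383688 ≈ 0.30712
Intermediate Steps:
z(P, D) = -1 (z(P, D) = -9/9 = -9*⅑ = -1)
Y(y) = -83/(4*y) (Y(y) = -(99 - 16)/(2*(y + y)) = -83/(2*(2*y)) = -83*1/(2*y)/2 = -83/(4*y))
(96 - 76*110)/(-26979) + Y(z(1, 8) - 1*(-8))/(-3674) = (96 - 76*110)/(-26979) - 83/(4*(-1 - 1*(-8)))/(-3674) = (96 - 8360)*(-1/26979) - 83/(4*(-1 + 8))*(-1/3674) = -8264*(-1/26979) - 83/4/7*(-1/3674) = 8264/26979 - 83/4*⅐*(-1/3674) = 8264/26979 - 83/28*(-1/3674) = 8264/26979 + 83/102872 = 852373465/2775383688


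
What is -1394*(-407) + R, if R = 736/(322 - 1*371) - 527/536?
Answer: 14900670193/26264 ≈ 5.6734e+5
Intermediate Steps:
R = -420319/26264 (R = 736/(322 - 371) - 527*1/536 = 736/(-49) - 527/536 = 736*(-1/49) - 527/536 = -736/49 - 527/536 = -420319/26264 ≈ -16.004)
-1394*(-407) + R = -1394*(-407) - 420319/26264 = 567358 - 420319/26264 = 14900670193/26264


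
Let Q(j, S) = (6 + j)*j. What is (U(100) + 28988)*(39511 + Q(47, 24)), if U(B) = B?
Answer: 1221754176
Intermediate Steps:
Q(j, S) = j*(6 + j)
(U(100) + 28988)*(39511 + Q(47, 24)) = (100 + 28988)*(39511 + 47*(6 + 47)) = 29088*(39511 + 47*53) = 29088*(39511 + 2491) = 29088*42002 = 1221754176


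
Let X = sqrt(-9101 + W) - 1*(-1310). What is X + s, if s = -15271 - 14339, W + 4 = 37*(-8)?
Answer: -28300 + I*sqrt(9401) ≈ -28300.0 + 96.959*I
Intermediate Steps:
W = -300 (W = -4 + 37*(-8) = -4 - 296 = -300)
s = -29610
X = 1310 + I*sqrt(9401) (X = sqrt(-9101 - 300) - 1*(-1310) = sqrt(-9401) + 1310 = I*sqrt(9401) + 1310 = 1310 + I*sqrt(9401) ≈ 1310.0 + 96.959*I)
X + s = (1310 + I*sqrt(9401)) - 29610 = -28300 + I*sqrt(9401)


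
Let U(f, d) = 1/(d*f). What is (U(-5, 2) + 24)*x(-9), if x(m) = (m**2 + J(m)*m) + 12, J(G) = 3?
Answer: 7887/5 ≈ 1577.4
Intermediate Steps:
U(f, d) = 1/(d*f)
x(m) = 12 + m**2 + 3*m (x(m) = (m**2 + 3*m) + 12 = 12 + m**2 + 3*m)
(U(-5, 2) + 24)*x(-9) = (1/(2*(-5)) + 24)*(12 + (-9)**2 + 3*(-9)) = ((1/2)*(-1/5) + 24)*(12 + 81 - 27) = (-1/10 + 24)*66 = (239/10)*66 = 7887/5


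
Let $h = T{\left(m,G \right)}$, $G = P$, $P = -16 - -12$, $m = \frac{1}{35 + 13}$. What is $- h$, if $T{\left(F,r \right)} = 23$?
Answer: $-23$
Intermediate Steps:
$m = \frac{1}{48} \approx 0.020833$
$P = -4$ ($P = -16 + 12 = -4$)
$G = -4$
$h = 23$
$- h = \left(-1\right) 23 = -23$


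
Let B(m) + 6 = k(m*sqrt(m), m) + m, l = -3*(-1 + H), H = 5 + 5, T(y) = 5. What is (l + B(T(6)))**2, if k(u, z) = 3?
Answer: 625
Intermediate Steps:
H = 10
l = -27 (l = -3*(-1 + 10) = -3*9 = -27)
B(m) = -3 + m (B(m) = -6 + (3 + m) = -3 + m)
(l + B(T(6)))**2 = (-27 + (-3 + 5))**2 = (-27 + 2)**2 = (-25)**2 = 625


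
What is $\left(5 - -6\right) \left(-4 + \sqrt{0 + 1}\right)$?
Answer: $-33$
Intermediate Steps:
$\left(5 - -6\right) \left(-4 + \sqrt{0 + 1}\right) = \left(5 + 6\right) \left(-4 + \sqrt{1}\right) = 11 \left(-4 + 1\right) = 11 \left(-3\right) = -33$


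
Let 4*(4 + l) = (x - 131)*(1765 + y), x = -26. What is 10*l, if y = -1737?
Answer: -11030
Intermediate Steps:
l = -1103 (l = -4 + ((-26 - 131)*(1765 - 1737))/4 = -4 + (-157*28)/4 = -4 + (1/4)*(-4396) = -4 - 1099 = -1103)
10*l = 10*(-1103) = -11030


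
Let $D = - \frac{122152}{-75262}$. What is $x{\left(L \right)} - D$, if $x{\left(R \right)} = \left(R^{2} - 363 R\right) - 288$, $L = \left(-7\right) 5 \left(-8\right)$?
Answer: $- \frac{885443244}{37631} \approx -23530.0$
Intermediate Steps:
$L = 280$ ($L = \left(-35\right) \left(-8\right) = 280$)
$x{\left(R \right)} = -288 + R^{2} - 363 R$
$D = \frac{61076}{37631}$ ($D = \left(-122152\right) \left(- \frac{1}{75262}\right) = \frac{61076}{37631} \approx 1.623$)
$x{\left(L \right)} - D = \left(-288 + 280^{2} - 101640\right) - \frac{61076}{37631} = \left(-288 + 78400 - 101640\right) - \frac{61076}{37631} = -23528 - \frac{61076}{37631} = - \frac{885443244}{37631}$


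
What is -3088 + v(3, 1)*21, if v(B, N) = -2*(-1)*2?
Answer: -3004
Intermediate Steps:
v(B, N) = 4 (v(B, N) = 2*2 = 4)
-3088 + v(3, 1)*21 = -3088 + 4*21 = -3088 + 84 = -3004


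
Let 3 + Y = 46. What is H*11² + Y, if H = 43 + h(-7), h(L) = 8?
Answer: 6214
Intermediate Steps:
Y = 43 (Y = -3 + 46 = 43)
H = 51 (H = 43 + 8 = 51)
H*11² + Y = 51*11² + 43 = 51*121 + 43 = 6171 + 43 = 6214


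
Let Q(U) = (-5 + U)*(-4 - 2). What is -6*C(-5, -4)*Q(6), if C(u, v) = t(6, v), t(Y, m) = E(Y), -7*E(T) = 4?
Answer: -144/7 ≈ -20.571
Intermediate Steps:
E(T) = -4/7 (E(T) = -⅐*4 = -4/7)
t(Y, m) = -4/7
Q(U) = 30 - 6*U (Q(U) = (-5 + U)*(-6) = 30 - 6*U)
C(u, v) = -4/7
-6*C(-5, -4)*Q(6) = -(-24)*(30 - 6*6)/7 = -(-24)*(30 - 36)/7 = -(-24)*(-6)/7 = -6*24/7 = -144/7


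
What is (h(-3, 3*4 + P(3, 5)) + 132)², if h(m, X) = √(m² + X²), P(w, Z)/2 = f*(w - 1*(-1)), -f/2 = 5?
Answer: (132 + √4633)² ≈ 40026.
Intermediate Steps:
f = -10 (f = -2*5 = -10)
P(w, Z) = -20 - 20*w (P(w, Z) = 2*(-10*(w - 1*(-1))) = 2*(-10*(w + 1)) = 2*(-10*(1 + w)) = 2*(-10 - 10*w) = -20 - 20*w)
h(m, X) = √(X² + m²)
(h(-3, 3*4 + P(3, 5)) + 132)² = (√((3*4 + (-20 - 20*3))² + (-3)²) + 132)² = (√((12 + (-20 - 60))² + 9) + 132)² = (√((12 - 80)² + 9) + 132)² = (√((-68)² + 9) + 132)² = (√(4624 + 9) + 132)² = (√4633 + 132)² = (132 + √4633)²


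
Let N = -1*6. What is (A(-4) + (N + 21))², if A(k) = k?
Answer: 121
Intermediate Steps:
N = -6
(A(-4) + (N + 21))² = (-4 + (-6 + 21))² = (-4 + 15)² = 11² = 121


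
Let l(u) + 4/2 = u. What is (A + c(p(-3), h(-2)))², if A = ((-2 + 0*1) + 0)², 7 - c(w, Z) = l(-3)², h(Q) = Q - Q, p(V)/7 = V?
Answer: 196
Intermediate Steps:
p(V) = 7*V
l(u) = -2 + u
h(Q) = 0
c(w, Z) = -18 (c(w, Z) = 7 - (-2 - 3)² = 7 - 1*(-5)² = 7 - 1*25 = 7 - 25 = -18)
A = 4 (A = ((-2 + 0) + 0)² = (-2 + 0)² = (-2)² = 4)
(A + c(p(-3), h(-2)))² = (4 - 18)² = (-14)² = 196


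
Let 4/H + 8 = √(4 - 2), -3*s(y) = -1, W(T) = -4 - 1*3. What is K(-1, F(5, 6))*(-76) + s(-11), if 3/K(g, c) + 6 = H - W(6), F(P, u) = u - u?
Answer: -10253/21 - 456*√2/7 ≈ -580.36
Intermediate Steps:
W(T) = -7 (W(T) = -4 - 3 = -7)
F(P, u) = 0
s(y) = ⅓ (s(y) = -⅓*(-1) = ⅓)
H = 4/(-8 + √2) (H = 4/(-8 + √(4 - 2)) = 4/(-8 + √2) ≈ -0.60737)
K(g, c) = 3/(15/31 - 2*√2/31) (K(g, c) = 3/(-6 + ((-16/31 - 2*√2/31) - 1*(-7))) = 3/(-6 + ((-16/31 - 2*√2/31) + 7)) = 3/(-6 + (201/31 - 2*√2/31)) = 3/(15/31 - 2*√2/31))
K(-1, F(5, 6))*(-76) + s(-11) = (45/7 + 6*√2/7)*(-76) + ⅓ = (-3420/7 - 456*√2/7) + ⅓ = -10253/21 - 456*√2/7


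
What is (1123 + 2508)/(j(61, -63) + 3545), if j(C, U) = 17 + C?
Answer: 3631/3623 ≈ 1.0022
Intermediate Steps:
(1123 + 2508)/(j(61, -63) + 3545) = (1123 + 2508)/((17 + 61) + 3545) = 3631/(78 + 3545) = 3631/3623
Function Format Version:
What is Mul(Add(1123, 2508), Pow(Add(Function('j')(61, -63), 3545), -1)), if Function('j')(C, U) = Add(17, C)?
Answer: Rational(3631, 3623) ≈ 1.0022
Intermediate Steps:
Mul(Add(1123, 2508), Pow(Add(Function('j')(61, -63), 3545), -1)) = Mul(Add(1123, 2508), Pow(Add(Add(17, 61), 3545), -1)) = Mul(3631, Pow(Add(78, 3545), -1)) = Mul(3631, Pow(3623, -1)) = Mul(3631, Rational(1, 3623)) = Rational(3631, 3623)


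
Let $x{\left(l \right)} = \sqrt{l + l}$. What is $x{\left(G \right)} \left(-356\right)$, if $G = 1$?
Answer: $- 356 \sqrt{2} \approx -503.46$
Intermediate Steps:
$x{\left(l \right)} = \sqrt{2} \sqrt{l}$ ($x{\left(l \right)} = \sqrt{2 l} = \sqrt{2} \sqrt{l}$)
$x{\left(G \right)} \left(-356\right) = \sqrt{2} \sqrt{1} \left(-356\right) = \sqrt{2} \cdot 1 \left(-356\right) = \sqrt{2} \left(-356\right) = - 356 \sqrt{2}$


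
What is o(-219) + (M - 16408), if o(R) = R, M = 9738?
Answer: -6889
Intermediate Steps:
o(-219) + (M - 16408) = -219 + (9738 - 16408) = -219 - 6670 = -6889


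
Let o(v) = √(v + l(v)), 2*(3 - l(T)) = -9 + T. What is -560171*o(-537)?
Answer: -1680513*I*√29 ≈ -9.0498e+6*I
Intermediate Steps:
l(T) = 15/2 - T/2 (l(T) = 3 - (-9 + T)/2 = 3 + (9/2 - T/2) = 15/2 - T/2)
o(v) = √(15/2 + v/2) (o(v) = √(v + (15/2 - v/2)) = √(15/2 + v/2))
-560171*o(-537) = -560171*√(30 + 2*(-537))/2 = -560171*√(30 - 1074)/2 = -560171*√(-1044)/2 = -560171*(6*I*√29)/2 = -560171*3*I*√29 = -1680513*I*√29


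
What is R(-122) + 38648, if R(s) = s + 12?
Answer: 38538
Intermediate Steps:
R(s) = 12 + s
R(-122) + 38648 = (12 - 122) + 38648 = -110 + 38648 = 38538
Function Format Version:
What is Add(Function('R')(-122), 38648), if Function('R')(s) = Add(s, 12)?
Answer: 38538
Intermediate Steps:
Function('R')(s) = Add(12, s)
Add(Function('R')(-122), 38648) = Add(Add(12, -122), 38648) = Add(-110, 38648) = 38538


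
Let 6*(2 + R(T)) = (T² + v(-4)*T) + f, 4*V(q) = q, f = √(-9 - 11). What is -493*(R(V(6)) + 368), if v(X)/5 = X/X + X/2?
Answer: -1440053/8 - 493*I*√5/3 ≈ -1.8001e+5 - 367.46*I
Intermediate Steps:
v(X) = 5 + 5*X/2 (v(X) = 5*(X/X + X/2) = 5*(1 + X*(½)) = 5*(1 + X/2) = 5 + 5*X/2)
f = 2*I*√5 (f = √(-20) = 2*I*√5 ≈ 4.4721*I)
V(q) = q/4
R(T) = -2 - 5*T/6 + T²/6 + I*√5/3 (R(T) = -2 + ((T² + (5 + (5/2)*(-4))*T) + 2*I*√5)/6 = -2 + ((T² + (5 - 10)*T) + 2*I*√5)/6 = -2 + ((T² - 5*T) + 2*I*√5)/6 = -2 + (T² - 5*T + 2*I*√5)/6 = -2 + (-5*T/6 + T²/6 + I*√5/3) = -2 - 5*T/6 + T²/6 + I*√5/3)
-493*(R(V(6)) + 368) = -493*((-2 - 5*6/24 + ((¼)*6)²/6 + I*√5/3) + 368) = -493*((-2 - ⅚*3/2 + (3/2)²/6 + I*√5/3) + 368) = -493*((-2 - 5/4 + (⅙)*(9/4) + I*√5/3) + 368) = -493*((-2 - 5/4 + 3/8 + I*√5/3) + 368) = -493*((-23/8 + I*√5/3) + 368) = -493*(2921/8 + I*√5/3) = -1440053/8 - 493*I*√5/3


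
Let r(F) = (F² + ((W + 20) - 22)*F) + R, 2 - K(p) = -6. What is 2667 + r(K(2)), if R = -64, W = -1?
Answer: 2643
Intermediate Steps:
K(p) = 8 (K(p) = 2 - 1*(-6) = 2 + 6 = 8)
r(F) = -64 + F² - 3*F (r(F) = (F² + ((-1 + 20) - 22)*F) - 64 = (F² + (19 - 22)*F) - 64 = (F² - 3*F) - 64 = -64 + F² - 3*F)
2667 + r(K(2)) = 2667 + (-64 + 8² - 3*8) = 2667 + (-64 + 64 - 24) = 2667 - 24 = 2643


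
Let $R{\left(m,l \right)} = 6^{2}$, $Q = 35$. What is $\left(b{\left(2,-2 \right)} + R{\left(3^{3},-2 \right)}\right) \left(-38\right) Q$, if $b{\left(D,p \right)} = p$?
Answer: $-45220$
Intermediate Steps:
$R{\left(m,l \right)} = 36$
$\left(b{\left(2,-2 \right)} + R{\left(3^{3},-2 \right)}\right) \left(-38\right) Q = \left(-2 + 36\right) \left(-38\right) 35 = 34 \left(-38\right) 35 = \left(-1292\right) 35 = -45220$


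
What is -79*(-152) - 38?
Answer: 11970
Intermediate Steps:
-79*(-152) - 38 = 12008 - 38 = 11970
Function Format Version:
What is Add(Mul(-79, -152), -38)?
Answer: 11970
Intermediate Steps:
Add(Mul(-79, -152), -38) = Add(12008, -38) = 11970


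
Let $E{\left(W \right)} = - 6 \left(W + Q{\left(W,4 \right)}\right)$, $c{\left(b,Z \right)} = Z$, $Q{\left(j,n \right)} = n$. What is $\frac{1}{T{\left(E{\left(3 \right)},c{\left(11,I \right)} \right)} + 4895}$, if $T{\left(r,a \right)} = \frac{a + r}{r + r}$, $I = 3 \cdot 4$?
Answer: $\frac{14}{68535} \approx 0.00020428$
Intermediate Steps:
$I = 12$
$E{\left(W \right)} = -24 - 6 W$ ($E{\left(W \right)} = - 6 \left(W + 4\right) = - 6 \left(4 + W\right) = -24 - 6 W$)
$T{\left(r,a \right)} = \frac{a + r}{2 r}$
$\frac{1}{T{\left(E{\left(3 \right)},c{\left(11,I \right)} \right)} + 4895} = \frac{1}{\frac{12 - 42}{2 \left(-24 - 18\right)} + 4895} = \frac{1}{\frac{12 - 42}{2 \left(-42\right)} + 4895} = \frac{1}{\frac{1}{2} \left(- \frac{1}{42}\right) \left(-30\right) + 4895} = \frac{1}{\frac{5}{14} + 4895} = \frac{1}{\frac{68535}{14}} = \frac{14}{68535}$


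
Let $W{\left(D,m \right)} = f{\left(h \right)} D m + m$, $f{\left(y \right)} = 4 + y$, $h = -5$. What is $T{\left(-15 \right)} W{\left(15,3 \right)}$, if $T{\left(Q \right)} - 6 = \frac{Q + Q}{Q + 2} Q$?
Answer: $\frac{15624}{13} \approx 1201.8$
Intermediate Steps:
$W{\left(D,m \right)} = m - D m$ ($W{\left(D,m \right)} = \left(4 - 5\right) D m + m = - D m + m = m - D m$)
$T{\left(Q \right)} = 6 + \frac{2 Q^{2}}{2 + Q}$ ($T{\left(Q \right)} = 6 + \frac{Q + Q}{Q + 2} Q = 6 + \frac{2 Q}{2 + Q} Q = 6 + \frac{2 Q^{2}}{2 + Q}$)
$T{\left(-15 \right)} W{\left(15,3 \right)} = \frac{2 \left(6 + \left(-15\right)^{2} + 3 \left(-15\right)\right)}{2 - 15} \cdot 3 \left(1 - 15\right) = \frac{2 \left(6 + 225 - 45\right)}{-13} \cdot 3 \left(1 - 15\right) = 2 \left(- \frac{1}{13}\right) 186 \cdot 3 \left(-14\right) = \left(- \frac{372}{13}\right) \left(-42\right) = \frac{15624}{13}$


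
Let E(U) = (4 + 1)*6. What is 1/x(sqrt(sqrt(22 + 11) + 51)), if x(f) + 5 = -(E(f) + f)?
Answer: -1/(35 + sqrt(51 + sqrt(33))) ≈ -0.023511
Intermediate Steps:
E(U) = 30 (E(U) = 5*6 = 30)
x(f) = -35 - f (x(f) = -5 - (30 + f) = -5 + (-30 - f) = -35 - f)
1/x(sqrt(sqrt(22 + 11) + 51)) = 1/(-35 - sqrt(sqrt(22 + 11) + 51)) = 1/(-35 - sqrt(sqrt(33) + 51)) = 1/(-35 - sqrt(51 + sqrt(33)))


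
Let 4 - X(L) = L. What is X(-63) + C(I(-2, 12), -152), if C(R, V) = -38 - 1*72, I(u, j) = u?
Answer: -43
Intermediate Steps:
C(R, V) = -110 (C(R, V) = -38 - 72 = -110)
X(L) = 4 - L
X(-63) + C(I(-2, 12), -152) = (4 - 1*(-63)) - 110 = (4 + 63) - 110 = 67 - 110 = -43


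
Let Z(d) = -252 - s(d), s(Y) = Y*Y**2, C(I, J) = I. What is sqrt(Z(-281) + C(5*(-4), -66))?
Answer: sqrt(22187769) ≈ 4710.4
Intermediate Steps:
s(Y) = Y**3
Z(d) = -252 - d**3
sqrt(Z(-281) + C(5*(-4), -66)) = sqrt((-252 - 1*(-281)**3) + 5*(-4)) = sqrt((-252 - 1*(-22188041)) - 20) = sqrt((-252 + 22188041) - 20) = sqrt(22187789 - 20) = sqrt(22187769)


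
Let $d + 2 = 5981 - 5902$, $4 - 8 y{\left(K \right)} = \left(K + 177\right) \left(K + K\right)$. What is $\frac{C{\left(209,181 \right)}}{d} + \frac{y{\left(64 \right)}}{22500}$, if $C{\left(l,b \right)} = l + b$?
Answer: $\frac{16956253}{3465000} \approx 4.8936$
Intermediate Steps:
$y{\left(K \right)} = \frac{1}{2} - \frac{K \left(177 + K\right)}{4}$ ($y{\left(K \right)} = \frac{1}{2} - \frac{\left(K + 177\right) \left(K + K\right)}{8} = \frac{1}{2} - \frac{\left(177 + K\right) 2 K}{8} = \frac{1}{2} - \frac{2 K \left(177 + K\right)}{8} = \frac{1}{2} - \frac{K \left(177 + K\right)}{4}$)
$C{\left(l,b \right)} = b + l$
$d = 77$ ($d = -2 + \left(5981 - 5902\right) = -2 + 79 = 77$)
$\frac{C{\left(209,181 \right)}}{d} + \frac{y{\left(64 \right)}}{22500} = \frac{181 + 209}{77} + \frac{\frac{1}{2} - 2832 - \frac{64^{2}}{4}}{22500} = 390 \cdot \frac{1}{77} + \left(\frac{1}{2} - 2832 - 1024\right) \frac{1}{22500} = \frac{390}{77} + \left(\frac{1}{2} - 2832 - 1024\right) \frac{1}{22500} = \frac{390}{77} - \frac{7711}{45000} = \frac{16956253}{3465000}$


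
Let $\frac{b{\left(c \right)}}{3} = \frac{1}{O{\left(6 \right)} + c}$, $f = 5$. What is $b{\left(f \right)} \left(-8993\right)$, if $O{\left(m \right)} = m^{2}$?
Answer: $- \frac{26979}{41} \approx -658.02$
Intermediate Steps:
$b{\left(c \right)} = \frac{3}{36 + c}$ ($b{\left(c \right)} = \frac{3}{6^{2} + c} = \frac{3}{36 + c}$)
$b{\left(f \right)} \left(-8993\right) = \frac{3}{36 + 5} \left(-8993\right) = \frac{3}{41} \left(-8993\right) = - \frac{26979}{41}$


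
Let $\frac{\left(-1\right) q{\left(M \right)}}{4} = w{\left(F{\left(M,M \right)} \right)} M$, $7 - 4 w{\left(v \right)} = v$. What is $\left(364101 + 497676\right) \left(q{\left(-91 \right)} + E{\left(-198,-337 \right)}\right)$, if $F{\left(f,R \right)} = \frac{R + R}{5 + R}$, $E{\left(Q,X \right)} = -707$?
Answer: $- \frac{9730324107}{43} \approx -2.2629 \cdot 10^{8}$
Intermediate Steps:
$F{\left(f,R \right)} = \frac{2 R}{5 + R}$
$w{\left(v \right)} = \frac{7}{4} - \frac{v}{4}$
$q{\left(M \right)} = - 4 M \left(\frac{7}{4} - \frac{M}{2 \left(5 + M\right)}\right)$ ($q{\left(M \right)} = - 4 \left(\frac{7}{4} - \frac{2 M \frac{1}{5 + M}}{4}\right) M = - 4 \left(\frac{7}{4} - \frac{M}{2 \left(5 + M\right)}\right) M = - 4 M \left(\frac{7}{4} - \frac{M}{2 \left(5 + M\right)}\right)$)
$\left(364101 + 497676\right) \left(q{\left(-91 \right)} + E{\left(-198,-337 \right)}\right) = \left(364101 + 497676\right) \left(5 \left(-91\right) \frac{1}{5 - 91} \left(-7 - -91\right) - 707\right) = 861777 \left(5 \left(-91\right) \frac{1}{-86} \left(-7 + 91\right) - 707\right) = 861777 \left(5 \left(-91\right) \left(- \frac{1}{86}\right) 84 - 707\right) = 861777 \left(\frac{19110}{43} - 707\right) = 861777 \left(- \frac{11291}{43}\right) = - \frac{9730324107}{43}$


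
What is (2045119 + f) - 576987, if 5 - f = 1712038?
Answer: -243901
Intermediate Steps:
f = -1712033 (f = 5 - 1*1712038 = 5 - 1712038 = -1712033)
(2045119 + f) - 576987 = (2045119 - 1712033) - 576987 = 333086 - 576987 = -243901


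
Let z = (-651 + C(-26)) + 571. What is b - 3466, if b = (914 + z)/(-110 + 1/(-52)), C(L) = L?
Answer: -19871002/5721 ≈ -3473.3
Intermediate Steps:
z = -106 (z = (-651 - 26) + 571 = -677 + 571 = -106)
b = -42016/5721 (b = (914 - 106)/(-110 + 1/(-52)) = 808/(-110 - 1/52) = 808/(-5721/52) = 808*(-52/5721) = -42016/5721 ≈ -7.3442)
b - 3466 = -42016/5721 - 3466 = -19871002/5721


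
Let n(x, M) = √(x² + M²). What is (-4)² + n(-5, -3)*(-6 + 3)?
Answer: 16 - 3*√34 ≈ -1.4929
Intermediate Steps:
n(x, M) = √(M² + x²)
(-4)² + n(-5, -3)*(-6 + 3) = (-4)² + √((-3)² + (-5)²)*(-6 + 3) = 16 + √(9 + 25)*(-3) = 16 + √34*(-3) = 16 - 3*√34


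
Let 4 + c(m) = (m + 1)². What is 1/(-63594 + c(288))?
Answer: 1/19923 ≈ 5.0193e-5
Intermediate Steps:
c(m) = -4 + (1 + m)² (c(m) = -4 + (m + 1)² = -4 + (1 + m)²)
1/(-63594 + c(288)) = 1/(-63594 + (-4 + (1 + 288)²)) = 1/(-63594 + (-4 + 289²)) = 1/(-63594 + (-4 + 83521)) = 1/(-63594 + 83517) = 1/19923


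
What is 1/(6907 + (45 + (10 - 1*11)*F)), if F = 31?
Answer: 1/6921 ≈ 0.00014449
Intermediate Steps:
1/(6907 + (45 + (10 - 1*11)*F)) = 1/(6907 + (45 + (10 - 1*11)*31)) = 1/(6907 + (45 + (10 - 11)*31)) = 1/(6907 + (45 - 1*31)) = 1/(6907 + (45 - 31)) = 1/(6907 + 14) = 1/6921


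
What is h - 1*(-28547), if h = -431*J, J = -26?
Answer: 39753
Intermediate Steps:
h = 11206 (h = -431*(-26) = 11206)
h - 1*(-28547) = 11206 - 1*(-28547) = 11206 + 28547 = 39753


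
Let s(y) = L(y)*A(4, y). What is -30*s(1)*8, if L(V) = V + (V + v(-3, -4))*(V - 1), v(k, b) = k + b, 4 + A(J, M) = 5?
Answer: -240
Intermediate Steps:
A(J, M) = 1 (A(J, M) = -4 + 5 = 1)
v(k, b) = b + k
L(V) = V + (-1 + V)*(-7 + V) (L(V) = V + (V + (-4 - 3))*(V - 1) = V + (V - 7)*(-1 + V) = V + (-7 + V)*(-1 + V) = V + (-1 + V)*(-7 + V))
s(y) = 7 + y**2 - 7*y (s(y) = (7 + y**2 - 7*y)*1 = 7 + y**2 - 7*y)
-30*s(1)*8 = -30*(7 + 1**2 - 7*1)*8 = -30*(7 + 1 - 7)*8 = -30*1*8 = -30*8 = -240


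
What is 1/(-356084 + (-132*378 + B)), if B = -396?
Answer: -1/406376 ≈ -2.4608e-6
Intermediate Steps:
1/(-356084 + (-132*378 + B)) = 1/(-356084 + (-132*378 - 396)) = 1/(-356084 + (-49896 - 396)) = 1/(-356084 - 50292) = 1/(-406376) = -1/406376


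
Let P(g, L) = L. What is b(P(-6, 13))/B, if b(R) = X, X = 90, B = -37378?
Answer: -45/18689 ≈ -0.0024078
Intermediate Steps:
b(R) = 90
b(P(-6, 13))/B = 90/(-37378) = 90*(-1/37378) = -45/18689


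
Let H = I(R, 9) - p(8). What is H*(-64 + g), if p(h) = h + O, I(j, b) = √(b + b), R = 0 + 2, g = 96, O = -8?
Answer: 96*√2 ≈ 135.76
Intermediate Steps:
R = 2
I(j, b) = √2*√b (I(j, b) = √(2*b) = √2*√b)
p(h) = -8 + h (p(h) = h - 8 = -8 + h)
H = 3*√2 (H = √2*√9 - (-8 + 8) = √2*3 - 1*0 = 3*√2 + 0 = 3*√2 ≈ 4.2426)
H*(-64 + g) = (3*√2)*(-64 + 96) = (3*√2)*32 = 96*√2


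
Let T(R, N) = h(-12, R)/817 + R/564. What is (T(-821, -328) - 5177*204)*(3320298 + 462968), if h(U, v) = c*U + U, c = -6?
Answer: -920549068991214293/230394 ≈ -3.9955e+12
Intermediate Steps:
h(U, v) = -5*U (h(U, v) = -6*U + U = -5*U)
T(R, N) = 60/817 + R/564 (T(R, N) = -5*(-12)/817 + R/564 = 60*(1/817) + R*(1/564) = 60/817 + R/564)
(T(-821, -328) - 5177*204)*(3320298 + 462968) = ((60/817 + (1/564)*(-821)) - 5177*204)*(3320298 + 462968) = ((60/817 - 821/564) - 1056108)*3783266 = (-636917/460788 - 1056108)*3783266 = -486642530021/460788*3783266 = -920549068991214293/230394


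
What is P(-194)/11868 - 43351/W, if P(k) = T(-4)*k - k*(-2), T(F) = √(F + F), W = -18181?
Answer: 126858860/53943027 - 97*I*√2/2967 ≈ 2.3517 - 0.046235*I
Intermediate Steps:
T(F) = √2*√F (T(F) = √(2*F) = √2*√F)
P(k) = 2*k + 2*I*k*√2 (P(k) = (√2*√(-4))*k - k*(-2) = (√2*(2*I))*k + 2*k = (2*I*√2)*k + 2*k = 2*I*k*√2 + 2*k = 2*k + 2*I*k*√2)
P(-194)/11868 - 43351/W = (2*(-194)*(1 + I*√2))/11868 - 43351/(-18181) = (-388 - 388*I*√2)*(1/11868) - 43351*(-1/18181) = (-97/2967 - 97*I*√2/2967) + 43351/18181 = 126858860/53943027 - 97*I*√2/2967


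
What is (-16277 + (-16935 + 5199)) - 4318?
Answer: -32331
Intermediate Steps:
(-16277 + (-16935 + 5199)) - 4318 = (-16277 - 11736) - 4318 = -28013 - 4318 = -32331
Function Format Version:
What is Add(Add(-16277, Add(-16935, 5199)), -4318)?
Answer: -32331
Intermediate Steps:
Add(Add(-16277, Add(-16935, 5199)), -4318) = Add(Add(-16277, -11736), -4318) = Add(-28013, -4318) = -32331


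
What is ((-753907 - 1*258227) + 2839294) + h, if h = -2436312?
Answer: -609152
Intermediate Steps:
((-753907 - 1*258227) + 2839294) + h = ((-753907 - 1*258227) + 2839294) - 2436312 = ((-753907 - 258227) + 2839294) - 2436312 = (-1012134 + 2839294) - 2436312 = 1827160 - 2436312 = -609152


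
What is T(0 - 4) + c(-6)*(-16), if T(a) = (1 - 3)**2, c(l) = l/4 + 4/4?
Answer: 12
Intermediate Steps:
c(l) = 1 + l/4 (c(l) = l*(1/4) + 4*(1/4) = l/4 + 1 = 1 + l/4)
T(a) = 4 (T(a) = (-2)**2 = 4)
T(0 - 4) + c(-6)*(-16) = 4 + (1 + (1/4)*(-6))*(-16) = 4 + (1 - 3/2)*(-16) = 4 - 1/2*(-16) = 4 + 8 = 12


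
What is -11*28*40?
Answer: -12320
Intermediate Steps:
-11*28*40 = -308*40 = -12320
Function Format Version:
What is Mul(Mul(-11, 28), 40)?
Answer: -12320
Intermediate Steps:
Mul(Mul(-11, 28), 40) = Mul(-308, 40) = -12320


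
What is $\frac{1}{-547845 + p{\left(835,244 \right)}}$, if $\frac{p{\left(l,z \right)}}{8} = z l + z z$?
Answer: $\frac{1}{1558363} \approx 6.417 \cdot 10^{-7}$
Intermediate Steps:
$p{\left(l,z \right)} = 8 z^{2} + 8 l z$ ($p{\left(l,z \right)} = 8 \left(z l + z z\right) = 8 \left(l z + z^{2}\right) = 8 \left(z^{2} + l z\right) = 8 z^{2} + 8 l z$)
$\frac{1}{-547845 + p{\left(835,244 \right)}} = \frac{1}{-547845 + 8 \cdot 244 \left(835 + 244\right)} = \frac{1}{-547845 + 8 \cdot 244 \cdot 1079} = \frac{1}{-547845 + 2106208} = \frac{1}{1558363}$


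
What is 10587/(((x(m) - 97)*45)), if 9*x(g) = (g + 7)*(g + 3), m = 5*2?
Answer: -10587/3260 ≈ -3.2475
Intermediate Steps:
m = 10
x(g) = (3 + g)*(7 + g)/9 (x(g) = ((g + 7)*(g + 3))/9 = ((7 + g)*(3 + g))/9 = ((3 + g)*(7 + g))/9 = (3 + g)*(7 + g)/9)
10587/(((x(m) - 97)*45)) = 10587/((((7/3 + (⅑)*10² + (10/9)*10) - 97)*45)) = 10587/((((7/3 + (⅑)*100 + 100/9) - 97)*45)) = 10587/((((7/3 + 100/9 + 100/9) - 97)*45)) = 10587/(((221/9 - 97)*45)) = 10587/((-652/9*45)) = 10587/(-3260) = 10587*(-1/3260) = -10587/3260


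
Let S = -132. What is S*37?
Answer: -4884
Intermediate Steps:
S*37 = -132*37 = -4884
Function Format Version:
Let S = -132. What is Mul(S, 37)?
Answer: -4884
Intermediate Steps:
Mul(S, 37) = Mul(-132, 37) = -4884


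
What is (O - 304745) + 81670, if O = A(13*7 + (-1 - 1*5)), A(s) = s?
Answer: -222990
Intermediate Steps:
O = 85 (O = 13*7 + (-1 - 1*5) = 91 + (-1 - 5) = 91 - 6 = 85)
(O - 304745) + 81670 = (85 - 304745) + 81670 = -304660 + 81670 = -222990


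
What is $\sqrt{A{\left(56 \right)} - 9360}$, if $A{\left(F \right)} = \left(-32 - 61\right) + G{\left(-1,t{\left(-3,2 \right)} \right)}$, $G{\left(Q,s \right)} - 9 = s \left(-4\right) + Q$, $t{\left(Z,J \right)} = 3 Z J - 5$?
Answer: $i \sqrt{9353} \approx 96.711 i$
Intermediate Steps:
$t{\left(Z,J \right)} = -5 + 3 J Z$ ($t{\left(Z,J \right)} = 3 J Z - 5 = -5 + 3 J Z$)
$G{\left(Q,s \right)} = 9 + Q - 4 s$ ($G{\left(Q,s \right)} = 9 + \left(s \left(-4\right) + Q\right) = 9 + \left(- 4 s + Q\right) = 9 + \left(Q - 4 s\right) = 9 + Q - 4 s$)
$A{\left(F \right)} = 7$ ($A{\left(F \right)} = \left(-32 - 61\right) - \left(-8 + 4 \left(-5 + 3 \cdot 2 \left(-3\right)\right)\right) = -93 - \left(-8 + 4 \left(-5 - 18\right)\right) = -93 - -100 = -93 + \left(9 - 1 + 92\right) = -93 + 100 = 7$)
$\sqrt{A{\left(56 \right)} - 9360} = \sqrt{7 - 9360} = \sqrt{-9353} = i \sqrt{9353}$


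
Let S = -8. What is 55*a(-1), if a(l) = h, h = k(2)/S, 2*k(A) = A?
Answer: -55/8 ≈ -6.8750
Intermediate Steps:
k(A) = A/2
h = -⅛ (h = ((½)*2)/(-8) = 1*(-⅛) = -⅛ ≈ -0.12500)
a(l) = -⅛
55*a(-1) = 55*(-⅛) = -55/8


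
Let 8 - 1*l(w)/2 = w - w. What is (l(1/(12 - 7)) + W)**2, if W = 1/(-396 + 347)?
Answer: 613089/2401 ≈ 255.35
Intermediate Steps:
l(w) = 16 (l(w) = 16 - 2*(w - w) = 16 - 2*0 = 16 + 0 = 16)
W = -1/49 (W = 1/(-49) = -1/49 ≈ -0.020408)
(l(1/(12 - 7)) + W)**2 = (16 - 1/49)**2 = (783/49)**2 = 613089/2401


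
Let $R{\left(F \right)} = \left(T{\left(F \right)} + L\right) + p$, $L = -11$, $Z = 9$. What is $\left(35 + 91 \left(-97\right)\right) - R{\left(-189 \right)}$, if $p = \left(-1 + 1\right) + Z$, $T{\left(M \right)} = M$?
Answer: $-8601$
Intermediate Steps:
$p = 9$ ($p = \left(-1 + 1\right) + 9 = 0 + 9 = 9$)
$R{\left(F \right)} = -2 + F$ ($R{\left(F \right)} = \left(F - 11\right) + 9 = \left(-11 + F\right) + 9 = -2 + F$)
$\left(35 + 91 \left(-97\right)\right) - R{\left(-189 \right)} = \left(35 + 91 \left(-97\right)\right) - \left(-2 - 189\right) = \left(35 - 8827\right) - -191 = -8792 + 191 = -8601$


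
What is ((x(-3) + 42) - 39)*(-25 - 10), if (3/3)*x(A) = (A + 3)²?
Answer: -105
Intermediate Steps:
x(A) = (3 + A)² (x(A) = (A + 3)² = (3 + A)²)
((x(-3) + 42) - 39)*(-25 - 10) = (((3 - 3)² + 42) - 39)*(-25 - 10) = ((0² + 42) - 39)*(-35) = ((0 + 42) - 39)*(-35) = (42 - 39)*(-35) = 3*(-35) = -105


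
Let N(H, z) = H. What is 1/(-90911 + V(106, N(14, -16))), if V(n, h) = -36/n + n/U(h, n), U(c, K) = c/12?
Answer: -371/33694399 ≈ -1.1011e-5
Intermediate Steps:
U(c, K) = c/12 (U(c, K) = c*(1/12) = c/12)
V(n, h) = -36/n + 12*n/h (V(n, h) = -36/n + n/((h/12)) = -36/n + n*(12/h) = -36/n + 12*n/h)
1/(-90911 + V(106, N(14, -16))) = 1/(-90911 + (-36/106 + 12*106/14)) = 1/(-90911 + (-36*1/106 + 12*106*(1/14))) = 1/(-90911 + (-18/53 + 636/7)) = 1/(-90911 + 33582/371) = 1/(-33694399/371) = -371/33694399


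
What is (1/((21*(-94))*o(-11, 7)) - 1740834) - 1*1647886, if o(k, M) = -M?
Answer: -46825332959/13818 ≈ -3.3887e+6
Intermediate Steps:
(1/((21*(-94))*o(-11, 7)) - 1740834) - 1*1647886 = (1/((21*(-94))*(-1*7)) - 1740834) - 1*1647886 = (1/(-1974*(-7)) - 1740834) - 1647886 = (1/13818 - 1740834) - 1647886 = -24054844211/13818 - 1647886 = -46825332959/13818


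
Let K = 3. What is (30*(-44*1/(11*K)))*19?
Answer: -760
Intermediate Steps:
(30*(-44*1/(11*K)))*19 = (30*(-44/(3*11)))*19 = (30*(-44/33))*19 = (30*(-44*1/33))*19 = (30*(-4/3))*19 = -40*19 = -760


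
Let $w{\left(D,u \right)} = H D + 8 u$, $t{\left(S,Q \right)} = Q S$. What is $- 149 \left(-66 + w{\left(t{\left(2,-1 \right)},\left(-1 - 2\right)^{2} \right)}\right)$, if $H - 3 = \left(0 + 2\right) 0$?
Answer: $0$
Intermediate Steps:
$H = 3$ ($H = 3 + \left(0 + 2\right) 0 = 3 + 2 \cdot 0 = 3 + 0 = 3$)
$w{\left(D,u \right)} = 3 D + 8 u$
$- 149 \left(-66 + w{\left(t{\left(2,-1 \right)},\left(-1 - 2\right)^{2} \right)}\right) = - 149 \left(-66 + \left(3 \left(\left(-1\right) 2\right) + 8 \left(-1 - 2\right)^{2}\right)\right) = - 149 \left(-66 + \left(3 \left(-2\right) + 8 \left(-3\right)^{2}\right)\right) = - 149 \left(-66 + \left(-6 + 8 \cdot 9\right)\right) = - 149 \left(-66 + \left(-6 + 72\right)\right) = - 149 \left(-66 + 66\right) = \left(-149\right) 0 = 0$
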